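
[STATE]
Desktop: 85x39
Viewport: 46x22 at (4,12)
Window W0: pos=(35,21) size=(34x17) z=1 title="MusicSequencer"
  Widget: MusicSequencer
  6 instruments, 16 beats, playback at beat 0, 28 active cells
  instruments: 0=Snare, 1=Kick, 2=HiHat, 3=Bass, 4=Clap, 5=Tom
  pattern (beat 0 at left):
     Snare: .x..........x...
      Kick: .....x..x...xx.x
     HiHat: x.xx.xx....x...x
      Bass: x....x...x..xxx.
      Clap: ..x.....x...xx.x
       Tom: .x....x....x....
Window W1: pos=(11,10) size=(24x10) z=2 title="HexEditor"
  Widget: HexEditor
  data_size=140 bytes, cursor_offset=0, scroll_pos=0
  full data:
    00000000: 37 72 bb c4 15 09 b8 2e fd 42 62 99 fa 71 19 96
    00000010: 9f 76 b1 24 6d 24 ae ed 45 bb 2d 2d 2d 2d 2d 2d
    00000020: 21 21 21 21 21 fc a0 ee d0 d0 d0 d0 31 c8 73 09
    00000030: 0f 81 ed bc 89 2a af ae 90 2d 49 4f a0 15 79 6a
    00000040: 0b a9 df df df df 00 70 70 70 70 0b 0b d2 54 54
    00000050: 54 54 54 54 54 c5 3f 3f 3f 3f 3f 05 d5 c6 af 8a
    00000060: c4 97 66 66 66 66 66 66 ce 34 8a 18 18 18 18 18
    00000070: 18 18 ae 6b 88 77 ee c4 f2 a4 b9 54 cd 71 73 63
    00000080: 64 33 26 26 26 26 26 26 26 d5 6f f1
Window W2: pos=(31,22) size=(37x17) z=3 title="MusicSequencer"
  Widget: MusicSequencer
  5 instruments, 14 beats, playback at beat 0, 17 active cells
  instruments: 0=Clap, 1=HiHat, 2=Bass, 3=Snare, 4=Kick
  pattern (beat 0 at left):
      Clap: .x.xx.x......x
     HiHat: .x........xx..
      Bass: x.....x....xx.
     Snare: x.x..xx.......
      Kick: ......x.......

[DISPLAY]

       ┠──────────────────────┨               
       ┃00000000  37 72 bb c4 ┃               
       ┃00000010  9f 76 b1 24 ┃               
       ┃00000020  21 21 21 21 ┃               
       ┃00000030  0f 81 ed bc ┃               
       ┃00000040  0b a9 df df ┃               
       ┃00000050  54 54 54 54 ┃               
       ┗━━━━━━━━━━━━━━━━━━━━━━┛               
                                              
                               ┏━━━━━━━━━━━━━━
                           ┏━━━━━━━━━━━━━━━━━━
                           ┃ MusicSequencer   
                           ┠──────────────────
                           ┃      ▼12345678901
                           ┃  Clap·█·██·█·····
                           ┃ HiHat·█········██
                           ┃  Bass█·····█····█
                           ┃ Snare█·█··██·····
                           ┃  Kick······█·····
                           ┃                  
                           ┃                  
                           ┃                  


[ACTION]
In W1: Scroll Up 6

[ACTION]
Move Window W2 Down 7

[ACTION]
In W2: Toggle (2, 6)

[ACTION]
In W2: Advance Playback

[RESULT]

       ┠──────────────────────┨               
       ┃00000000  37 72 bb c4 ┃               
       ┃00000010  9f 76 b1 24 ┃               
       ┃00000020  21 21 21 21 ┃               
       ┃00000030  0f 81 ed bc ┃               
       ┃00000040  0b a9 df df ┃               
       ┃00000050  54 54 54 54 ┃               
       ┗━━━━━━━━━━━━━━━━━━━━━━┛               
                                              
                               ┏━━━━━━━━━━━━━━
                           ┏━━━━━━━━━━━━━━━━━━
                           ┃ MusicSequencer   
                           ┠──────────────────
                           ┃      0▼2345678901
                           ┃  Clap·█·██·█·····
                           ┃ HiHat·█········██
                           ┃  Bass█··········█
                           ┃ Snare█·█··██·····
                           ┃  Kick······█·····
                           ┃                  
                           ┃                  
                           ┃                  


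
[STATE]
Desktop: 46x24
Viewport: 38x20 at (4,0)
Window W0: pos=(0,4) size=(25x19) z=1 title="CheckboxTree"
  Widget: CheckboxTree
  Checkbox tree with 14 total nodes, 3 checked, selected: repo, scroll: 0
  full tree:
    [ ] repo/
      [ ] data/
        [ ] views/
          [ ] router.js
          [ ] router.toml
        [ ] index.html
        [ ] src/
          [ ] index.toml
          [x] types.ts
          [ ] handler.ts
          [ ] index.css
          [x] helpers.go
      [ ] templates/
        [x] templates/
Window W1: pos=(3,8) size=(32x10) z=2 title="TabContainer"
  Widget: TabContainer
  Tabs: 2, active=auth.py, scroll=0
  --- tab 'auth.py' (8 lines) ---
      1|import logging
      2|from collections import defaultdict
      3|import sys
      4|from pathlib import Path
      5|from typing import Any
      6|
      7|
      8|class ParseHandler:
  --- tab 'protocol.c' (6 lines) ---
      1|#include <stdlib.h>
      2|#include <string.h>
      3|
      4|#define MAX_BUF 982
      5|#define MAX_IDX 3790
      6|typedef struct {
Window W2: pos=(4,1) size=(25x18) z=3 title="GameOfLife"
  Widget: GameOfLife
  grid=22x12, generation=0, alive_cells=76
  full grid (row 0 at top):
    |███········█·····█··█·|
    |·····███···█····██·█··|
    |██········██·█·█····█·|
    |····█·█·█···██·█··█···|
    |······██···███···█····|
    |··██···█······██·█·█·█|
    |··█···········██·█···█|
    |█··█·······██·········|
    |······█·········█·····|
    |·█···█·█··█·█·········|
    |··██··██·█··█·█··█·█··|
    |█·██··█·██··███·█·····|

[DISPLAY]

                                      
┏━━━━━━━━━━━━━━━━━━━━━━━┓             
┃ GameOfLife            ┃             
┠───────────────────────┨             
┃Gen: 0                 ┃             
┃███········█·····█··█· ┃             
┃·····███···█····██·█·· ┃             
┃██········██·█·█····█· ┃             
┃····█·█·█···██·█··█··· ┃━━━━━┓       
┃······██···███···█···· ┃     ┃       
┃··██···█······██·█·█·█ ┃─────┨       
┃··█···········██·█···█ ┃     ┃       
┃█··█·······██········· ┃─────┃       
┃······█·········█····· ┃     ┃       
┃·█···█·█··█·█········· ┃efaul┃       
┃··██··██·█··█·█··█·█·· ┃     ┃       
┃█·██··█·██··███·█····· ┃     ┃       
┃                       ┃━━━━━┛       
┗━━━━━━━━━━━━━━━━━━━━━━━┛             
[x] templates/      ┃                 


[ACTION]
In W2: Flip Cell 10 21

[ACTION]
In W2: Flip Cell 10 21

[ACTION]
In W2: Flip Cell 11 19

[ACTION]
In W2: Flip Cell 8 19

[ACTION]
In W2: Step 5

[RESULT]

                                      
┏━━━━━━━━━━━━━━━━━━━━━━━┓             
┃ GameOfLife            ┃             
┠───────────────────────┨             
┃Gen: 5                 ┃             
┃······················ ┃             
┃··········██·········· ┃             
┃···██···██···█········ ┃             
┃·············█········ ┃━━━━━┓       
┃··█···········█······· ┃     ┃       
┃·█·······█·██·█··██··· ┃─────┨       
┃·███·······██····█···· ┃     ┃       
┃·······█·······██····· ┃─────┃       
┃·······█······██·█···· ┃     ┃       
┃·······█·····██·███··· ┃efaul┃       
┃···█·██····██·█·█·█··· ┃     ┃       
┃···██······█···█·█···· ┃     ┃       
┃                       ┃━━━━━┛       
┗━━━━━━━━━━━━━━━━━━━━━━━┛             
[x] templates/      ┃                 


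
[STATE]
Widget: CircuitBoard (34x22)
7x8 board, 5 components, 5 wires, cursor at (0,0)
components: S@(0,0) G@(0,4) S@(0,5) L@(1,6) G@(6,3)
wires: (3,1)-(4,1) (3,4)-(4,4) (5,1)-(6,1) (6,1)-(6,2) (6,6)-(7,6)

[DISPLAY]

   0 1 2 3 4 5 6                  
0  [S]              G   S         
                                  
1                           L     
                                  
2                                 
                                  
3       ·           ·             
        │           │             
4       ·           ·             
                                  
5       ·                         
        │                         
6       · ─ ·   G           ·     
                            │     
7                           ·     
Cursor: (0,0)                     
                                  
                                  
                                  
                                  
                                  


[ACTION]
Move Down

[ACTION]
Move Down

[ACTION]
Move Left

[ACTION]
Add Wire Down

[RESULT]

   0 1 2 3 4 5 6                  
0   S               G   S         
                                  
1                           L     
                                  
2  [.]                            
    │                             
3   ·   ·           ·             
        │           │             
4       ·           ·             
                                  
5       ·                         
        │                         
6       · ─ ·   G           ·     
                            │     
7                           ·     
Cursor: (2,0)                     
                                  
                                  
                                  
                                  
                                  


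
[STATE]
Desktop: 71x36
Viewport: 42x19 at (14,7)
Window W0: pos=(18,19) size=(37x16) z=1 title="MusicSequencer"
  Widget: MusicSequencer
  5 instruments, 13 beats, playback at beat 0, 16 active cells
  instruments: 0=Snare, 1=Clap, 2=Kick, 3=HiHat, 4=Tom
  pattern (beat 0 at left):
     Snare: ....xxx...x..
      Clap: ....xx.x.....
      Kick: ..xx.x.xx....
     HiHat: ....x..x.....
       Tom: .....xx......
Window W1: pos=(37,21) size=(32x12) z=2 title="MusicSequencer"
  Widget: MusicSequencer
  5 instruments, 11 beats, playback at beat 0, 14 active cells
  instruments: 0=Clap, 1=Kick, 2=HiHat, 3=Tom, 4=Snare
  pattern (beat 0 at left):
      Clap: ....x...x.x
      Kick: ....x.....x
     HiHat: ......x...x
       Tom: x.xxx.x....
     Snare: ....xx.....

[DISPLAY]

                                          
                                          
                                          
                                          
                                          
                                          
                                          
                                          
                                          
                                          
                                          
                                          
    ┏━━━━━━━━━━━━━━━━━━━━━━━━━━━━━━━━━━━┓ 
    ┃ MusicSequencer                    ┃ 
    ┠──────────────────┏━━━━━━━━━━━━━━━━━━
    ┃      ▼12345678901┃ MusicSequencer   
    ┃ Snare····███···█·┠──────────────────
    ┃  Clap····██·█····┃      ▼1234567890 
    ┃  Kick··██·█·██···┃  Clap····█···█·█ 


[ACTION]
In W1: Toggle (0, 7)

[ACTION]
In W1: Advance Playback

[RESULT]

                                          
                                          
                                          
                                          
                                          
                                          
                                          
                                          
                                          
                                          
                                          
                                          
    ┏━━━━━━━━━━━━━━━━━━━━━━━━━━━━━━━━━━━┓ 
    ┃ MusicSequencer                    ┃ 
    ┠──────────────────┏━━━━━━━━━━━━━━━━━━
    ┃      ▼12345678901┃ MusicSequencer   
    ┃ Snare····███···█·┠──────────────────
    ┃  Clap····██·█····┃      0▼234567890 
    ┃  Kick··██·█·██···┃  Clap····█··██·█ 


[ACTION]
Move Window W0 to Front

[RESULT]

                                          
                                          
                                          
                                          
                                          
                                          
                                          
                                          
                                          
                                          
                                          
                                          
    ┏━━━━━━━━━━━━━━━━━━━━━━━━━━━━━━━━━━━┓ 
    ┃ MusicSequencer                    ┃ 
    ┠───────────────────────────────────┨━
    ┃      ▼123456789012                ┃ 
    ┃ Snare····███···█··                ┃─
    ┃  Clap····██·█·····                ┃ 
    ┃  Kick··██·█·██····                ┃ 


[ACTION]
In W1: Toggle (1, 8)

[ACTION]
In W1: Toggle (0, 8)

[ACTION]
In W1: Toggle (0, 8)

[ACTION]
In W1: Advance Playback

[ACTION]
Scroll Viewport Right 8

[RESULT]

                                          
                                          
                                          
                                          
                                          
                                          
                                          
                                          
                                          
                                          
                                          
                                          
━━━━━━━━━━━━━━━━━━━━━━━━━━━━━━━━┓         
sicSequencer                    ┃         
────────────────────────────────┨━━━━━━━━━
   ▼123456789012                ┃         
are····███···█··                ┃─────────
lap····██·█·····                ┃         
ick··██·█·██····                ┃         


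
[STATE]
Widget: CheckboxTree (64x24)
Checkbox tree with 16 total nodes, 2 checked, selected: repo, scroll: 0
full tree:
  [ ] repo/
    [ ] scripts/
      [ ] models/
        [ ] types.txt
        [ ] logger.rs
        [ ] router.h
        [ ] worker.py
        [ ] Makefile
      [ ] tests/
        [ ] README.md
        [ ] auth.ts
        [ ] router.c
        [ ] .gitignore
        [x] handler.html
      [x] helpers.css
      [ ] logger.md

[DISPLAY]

>[-] repo/                                                      
   [-] scripts/                                                 
     [ ] models/                                                
       [ ] types.txt                                            
       [ ] logger.rs                                            
       [ ] router.h                                             
       [ ] worker.py                                            
       [ ] Makefile                                             
     [-] tests/                                                 
       [ ] README.md                                            
       [ ] auth.ts                                              
       [ ] router.c                                             
       [ ] .gitignore                                           
       [x] handler.html                                         
     [x] helpers.css                                            
     [ ] logger.md                                              
                                                                
                                                                
                                                                
                                                                
                                                                
                                                                
                                                                
                                                                


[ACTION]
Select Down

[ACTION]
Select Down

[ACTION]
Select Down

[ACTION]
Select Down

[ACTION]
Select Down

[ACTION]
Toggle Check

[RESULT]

 [-] repo/                                                      
   [-] scripts/                                                 
     [-] models/                                                
       [ ] types.txt                                            
       [ ] logger.rs                                            
>      [x] router.h                                             
       [ ] worker.py                                            
       [ ] Makefile                                             
     [-] tests/                                                 
       [ ] README.md                                            
       [ ] auth.ts                                              
       [ ] router.c                                             
       [ ] .gitignore                                           
       [x] handler.html                                         
     [x] helpers.css                                            
     [ ] logger.md                                              
                                                                
                                                                
                                                                
                                                                
                                                                
                                                                
                                                                
                                                                


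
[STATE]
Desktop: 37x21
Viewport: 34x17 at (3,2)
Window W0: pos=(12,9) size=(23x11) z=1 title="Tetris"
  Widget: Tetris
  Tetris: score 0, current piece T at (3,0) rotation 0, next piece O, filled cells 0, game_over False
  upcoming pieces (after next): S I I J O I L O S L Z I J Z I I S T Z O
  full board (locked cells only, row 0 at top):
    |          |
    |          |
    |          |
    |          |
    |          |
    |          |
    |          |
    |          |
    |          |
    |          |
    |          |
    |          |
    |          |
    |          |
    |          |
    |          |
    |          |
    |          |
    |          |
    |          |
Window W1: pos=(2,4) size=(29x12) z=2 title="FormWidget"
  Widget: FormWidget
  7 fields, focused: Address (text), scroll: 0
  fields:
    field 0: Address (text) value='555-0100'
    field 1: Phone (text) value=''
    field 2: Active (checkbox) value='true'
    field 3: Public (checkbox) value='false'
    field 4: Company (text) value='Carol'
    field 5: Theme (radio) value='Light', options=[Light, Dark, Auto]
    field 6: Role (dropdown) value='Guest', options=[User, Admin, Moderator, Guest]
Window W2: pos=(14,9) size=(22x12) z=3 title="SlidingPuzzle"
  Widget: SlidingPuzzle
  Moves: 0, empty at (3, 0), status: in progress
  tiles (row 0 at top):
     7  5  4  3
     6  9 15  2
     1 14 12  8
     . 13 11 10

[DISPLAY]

                                  
                                  
━━━━━━━━━━━━━━━━━━━━━━━━━━━┓      
 FormWidget                ┃      
───────────────────────────┨      
> Address:    [555-0100   ]┃      
  Phone:      [           ]┃      
  Active:  ┏━━━━━━━━━━━━━━━━━━━━┓ 
  Public:  ┃ SlidingPuzzle      ┃ 
  Company: ┠────────────────────┨ 
  Theme:   ┃┌────┬────┬────┬────┃ 
  Role:    ┃│  7 │  5 │  4 │  3 ┃ 
           ┃├────┼────┼────┼────┃ 
━━━━━━━━━━━┃│  6 │  9 │ 15 │  2 ┃ 
         ┃ ┃├────┼────┼────┼────┃ 
         ┃ ┃│  1 │ 14 │ 12 │  8 ┃ 
         ┃ ┃├────┼────┼────┼────┃ 


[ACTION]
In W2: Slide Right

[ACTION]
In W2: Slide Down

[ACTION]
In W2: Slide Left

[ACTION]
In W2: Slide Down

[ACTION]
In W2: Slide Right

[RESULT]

                                  
                                  
━━━━━━━━━━━━━━━━━━━━━━━━━━━┓      
 FormWidget                ┃      
───────────────────────────┨      
> Address:    [555-0100   ]┃      
  Phone:      [           ]┃      
  Active:  ┏━━━━━━━━━━━━━━━━━━━━┓ 
  Public:  ┃ SlidingPuzzle      ┃ 
  Company: ┠────────────────────┨ 
  Theme:   ┃┌────┬────┬────┬────┃ 
  Role:    ┃│  7 │  5 │  4 │  3 ┃ 
           ┃├────┼────┼────┼────┃ 
━━━━━━━━━━━┃│    │  6 │ 15 │  2 ┃ 
         ┃ ┃├────┼────┼────┼────┃ 
         ┃ ┃│ 14 │  9 │ 12 │  8 ┃ 
         ┃ ┃├────┼────┼────┼────┃ 


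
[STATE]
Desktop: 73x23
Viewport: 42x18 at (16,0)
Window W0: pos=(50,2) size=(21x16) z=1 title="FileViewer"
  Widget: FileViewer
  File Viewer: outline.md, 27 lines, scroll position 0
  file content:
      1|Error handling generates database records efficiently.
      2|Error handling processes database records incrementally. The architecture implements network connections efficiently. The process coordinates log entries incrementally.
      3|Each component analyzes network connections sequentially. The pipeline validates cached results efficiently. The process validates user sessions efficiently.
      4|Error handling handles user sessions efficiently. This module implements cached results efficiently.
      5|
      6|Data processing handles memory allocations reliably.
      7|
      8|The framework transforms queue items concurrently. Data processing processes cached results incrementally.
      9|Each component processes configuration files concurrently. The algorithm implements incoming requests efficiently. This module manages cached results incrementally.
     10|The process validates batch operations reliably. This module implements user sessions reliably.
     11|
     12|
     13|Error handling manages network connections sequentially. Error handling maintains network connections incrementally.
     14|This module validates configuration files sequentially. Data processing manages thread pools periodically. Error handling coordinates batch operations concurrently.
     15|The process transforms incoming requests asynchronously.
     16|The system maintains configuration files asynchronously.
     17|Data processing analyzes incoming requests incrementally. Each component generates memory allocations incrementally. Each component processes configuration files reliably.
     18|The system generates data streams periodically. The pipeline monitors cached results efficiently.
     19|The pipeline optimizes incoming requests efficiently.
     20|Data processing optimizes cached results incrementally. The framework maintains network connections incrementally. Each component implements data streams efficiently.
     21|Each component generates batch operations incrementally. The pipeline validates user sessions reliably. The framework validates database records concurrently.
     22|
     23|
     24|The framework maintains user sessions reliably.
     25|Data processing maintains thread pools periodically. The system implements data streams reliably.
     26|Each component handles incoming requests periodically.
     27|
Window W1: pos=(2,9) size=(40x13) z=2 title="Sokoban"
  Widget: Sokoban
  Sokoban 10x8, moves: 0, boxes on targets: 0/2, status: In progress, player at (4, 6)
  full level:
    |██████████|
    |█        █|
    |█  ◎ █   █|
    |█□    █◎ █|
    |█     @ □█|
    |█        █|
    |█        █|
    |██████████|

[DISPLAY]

                                          
                                          
                                  ┏━━━━━━━
                                  ┃ FileVi
                                  ┠───────
                                  ┃Error h
                                  ┃Error h
                                  ┃Each co
                                  ┃Error h
━━━━━━━━━━━━━━━━━━━━━━━━━┓        ┃       
                         ┃        ┃Data pr
─────────────────────────┨        ┃       
                         ┃        ┃The fra
                         ┃        ┃Each co
                         ┃        ┃The pro
                         ┃        ┃       
                         ┃        ┃       
                         ┃        ┗━━━━━━━


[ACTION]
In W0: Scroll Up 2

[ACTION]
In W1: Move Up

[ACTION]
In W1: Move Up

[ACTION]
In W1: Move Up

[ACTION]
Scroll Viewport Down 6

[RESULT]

                                  ┃Error h
                                  ┃Error h
                                  ┃Each co
                                  ┃Error h
━━━━━━━━━━━━━━━━━━━━━━━━━┓        ┃       
                         ┃        ┃Data pr
─────────────────────────┨        ┃       
                         ┃        ┃The fra
                         ┃        ┃Each co
                         ┃        ┃The pro
                         ┃        ┃       
                         ┃        ┃       
                         ┃        ┗━━━━━━━
                         ┃                
                         ┃                
                         ┃                
━━━━━━━━━━━━━━━━━━━━━━━━━┛                
                                          


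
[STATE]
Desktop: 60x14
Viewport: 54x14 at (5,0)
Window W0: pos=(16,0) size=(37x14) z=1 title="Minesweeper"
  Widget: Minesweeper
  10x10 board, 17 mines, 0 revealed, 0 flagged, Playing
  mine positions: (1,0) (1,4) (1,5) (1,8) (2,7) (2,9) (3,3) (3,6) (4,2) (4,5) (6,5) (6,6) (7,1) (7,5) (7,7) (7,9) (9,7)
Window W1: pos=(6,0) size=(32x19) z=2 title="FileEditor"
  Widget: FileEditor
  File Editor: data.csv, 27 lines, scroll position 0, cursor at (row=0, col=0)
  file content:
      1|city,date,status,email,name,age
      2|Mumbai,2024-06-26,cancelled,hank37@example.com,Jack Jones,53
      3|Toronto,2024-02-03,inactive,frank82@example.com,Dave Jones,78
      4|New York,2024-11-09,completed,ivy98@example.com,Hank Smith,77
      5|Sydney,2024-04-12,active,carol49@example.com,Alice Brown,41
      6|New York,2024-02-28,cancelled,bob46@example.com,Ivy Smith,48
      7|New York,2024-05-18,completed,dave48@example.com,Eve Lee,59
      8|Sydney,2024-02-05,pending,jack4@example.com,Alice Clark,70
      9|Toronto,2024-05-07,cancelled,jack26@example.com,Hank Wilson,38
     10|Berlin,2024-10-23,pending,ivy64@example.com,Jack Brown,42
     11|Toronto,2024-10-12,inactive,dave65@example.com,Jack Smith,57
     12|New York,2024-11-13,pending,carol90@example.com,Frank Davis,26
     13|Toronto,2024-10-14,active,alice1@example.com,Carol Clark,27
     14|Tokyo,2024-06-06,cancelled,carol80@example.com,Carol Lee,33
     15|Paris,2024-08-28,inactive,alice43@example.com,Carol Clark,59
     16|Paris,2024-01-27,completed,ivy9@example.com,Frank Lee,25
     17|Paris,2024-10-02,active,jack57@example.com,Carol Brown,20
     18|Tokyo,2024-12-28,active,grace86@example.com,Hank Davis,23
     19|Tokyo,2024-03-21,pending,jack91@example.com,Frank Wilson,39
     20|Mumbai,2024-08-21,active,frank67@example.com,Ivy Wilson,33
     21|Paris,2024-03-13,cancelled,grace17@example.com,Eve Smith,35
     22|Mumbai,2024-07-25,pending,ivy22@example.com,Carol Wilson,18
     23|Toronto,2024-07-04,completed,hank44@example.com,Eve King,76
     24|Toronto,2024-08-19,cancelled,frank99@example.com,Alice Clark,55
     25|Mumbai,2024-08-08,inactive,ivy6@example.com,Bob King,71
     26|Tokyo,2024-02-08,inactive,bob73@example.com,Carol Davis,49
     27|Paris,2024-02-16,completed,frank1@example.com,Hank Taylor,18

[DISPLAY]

 ┏━━━━━━━━━━━━━━━━━━━━━━━━━━━━━━┓━━━━━━━━━━━━━━┓      
 ┃ FileEditor                   ┃              ┃      
 ┠──────────────────────────────┨──────────────┨      
 ┃█ity,date,status,email,name,a▲┃              ┃      
 ┃Mumbai,2024-06-26,cancelled,h█┃              ┃      
 ┃Toronto,2024-02-03,inactive,f░┃              ┃      
 ┃New York,2024-11-09,completed░┃              ┃      
 ┃Sydney,2024-04-12,active,caro░┃              ┃      
 ┃New York,2024-02-28,cancelled░┃              ┃      
 ┃New York,2024-05-18,completed░┃              ┃      
 ┃Sydney,2024-02-05,pending,jac░┃              ┃      
 ┃Toronto,2024-05-07,cancelled,░┃              ┃      
 ┃Berlin,2024-10-23,pending,ivy░┃              ┃      
 ┃Toronto,2024-10-12,inactive,d░┃━━━━━━━━━━━━━━┛      


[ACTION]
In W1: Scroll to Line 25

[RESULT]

 ┏━━━━━━━━━━━━━━━━━━━━━━━━━━━━━━┓━━━━━━━━━━━━━━┓      
 ┃ FileEditor                   ┃              ┃      
 ┠──────────────────────────────┨──────────────┨      
 ┃Toronto,2024-10-14,active,ali▲┃              ┃      
 ┃Tokyo,2024-06-06,cancelled,ca░┃              ┃      
 ┃Paris,2024-08-28,inactive,ali░┃              ┃      
 ┃Paris,2024-01-27,completed,iv░┃              ┃      
 ┃Paris,2024-10-02,active,jack5░┃              ┃      
 ┃Tokyo,2024-12-28,active,grace░┃              ┃      
 ┃Tokyo,2024-03-21,pending,jack░┃              ┃      
 ┃Mumbai,2024-08-21,active,fran░┃              ┃      
 ┃Paris,2024-03-13,cancelled,gr░┃              ┃      
 ┃Mumbai,2024-07-25,pending,ivy░┃              ┃      
 ┃Toronto,2024-07-04,completed,░┃━━━━━━━━━━━━━━┛      


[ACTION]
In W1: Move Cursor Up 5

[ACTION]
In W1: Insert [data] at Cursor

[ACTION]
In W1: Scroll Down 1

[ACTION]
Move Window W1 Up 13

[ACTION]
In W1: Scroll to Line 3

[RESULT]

 ┏━━━━━━━━━━━━━━━━━━━━━━━━━━━━━━┓━━━━━━━━━━━━━━┓      
 ┃ FileEditor                   ┃              ┃      
 ┠──────────────────────────────┨──────────────┨      
 ┃Toronto,2024-02-03,inactive,f▲┃              ┃      
 ┃New York,2024-11-09,completed░┃              ┃      
 ┃Sydney,2024-04-12,active,caro░┃              ┃      
 ┃New York,2024-02-28,cancelled█┃              ┃      
 ┃New York,2024-05-18,completed░┃              ┃      
 ┃Sydney,2024-02-05,pending,jac░┃              ┃      
 ┃Toronto,2024-05-07,cancelled,░┃              ┃      
 ┃Berlin,2024-10-23,pending,ivy░┃              ┃      
 ┃Toronto,2024-10-12,inactive,d░┃              ┃      
 ┃New York,2024-11-13,pending,c░┃              ┃      
 ┃Toronto,2024-10-14,active,ali░┃━━━━━━━━━━━━━━┛      


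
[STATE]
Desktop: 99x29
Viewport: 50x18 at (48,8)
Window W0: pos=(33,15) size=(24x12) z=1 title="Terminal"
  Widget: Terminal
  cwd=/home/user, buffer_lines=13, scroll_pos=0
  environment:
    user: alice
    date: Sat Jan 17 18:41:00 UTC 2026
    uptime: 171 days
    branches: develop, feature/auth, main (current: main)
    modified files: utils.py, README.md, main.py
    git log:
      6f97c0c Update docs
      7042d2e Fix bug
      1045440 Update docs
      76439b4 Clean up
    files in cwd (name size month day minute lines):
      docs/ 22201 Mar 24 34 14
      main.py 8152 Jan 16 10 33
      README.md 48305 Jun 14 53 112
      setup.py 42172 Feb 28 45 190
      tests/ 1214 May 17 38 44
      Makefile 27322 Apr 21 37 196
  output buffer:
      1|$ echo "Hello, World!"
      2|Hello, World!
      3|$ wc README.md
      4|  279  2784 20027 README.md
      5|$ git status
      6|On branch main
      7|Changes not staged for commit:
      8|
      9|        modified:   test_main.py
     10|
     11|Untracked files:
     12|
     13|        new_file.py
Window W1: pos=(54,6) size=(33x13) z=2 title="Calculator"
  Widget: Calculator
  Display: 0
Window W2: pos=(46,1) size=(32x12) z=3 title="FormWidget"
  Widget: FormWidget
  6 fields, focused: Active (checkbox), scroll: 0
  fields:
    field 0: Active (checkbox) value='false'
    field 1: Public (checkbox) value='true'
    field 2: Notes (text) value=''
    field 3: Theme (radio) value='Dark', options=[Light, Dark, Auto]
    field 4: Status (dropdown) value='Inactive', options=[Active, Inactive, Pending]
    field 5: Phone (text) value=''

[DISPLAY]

 Status:     [Inactive     ▼]┃────────┨           
 Phone:      [              ]┃       0┃           
                             ┃        ┃           
                             ┃        ┃           
━━━━━━━━━━━━━━━━━━━━━━━━━━━━━┛        ┃           
      ┃│ 4 │ 5 │ 6 │ × │              ┃           
      ┃├───┼───┼───┼───┤              ┃           
━━━━━━┃│ 1 │ 2 │ 3 │ - │              ┃           
      ┃├───┼───┼───┼───┤              ┃           
──────┃│ 0 │ . │ = │ + │              ┃           
 World┗━━━━━━━━━━━━━━━━━━━━━━━━━━━━━━━┛           
        ┃                                         
        ┃                                         
027 READ┃                                         
        ┃                                         
        ┃                                         
aged for┃                                         
        ┃                                         


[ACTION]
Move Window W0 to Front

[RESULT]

 Status:     [Inactive     ▼]┃────────┨           
 Phone:      [              ]┃       0┃           
                             ┃        ┃           
                             ┃        ┃           
━━━━━━━━━━━━━━━━━━━━━━━━━━━━━┛        ┃           
      ┃│ 4 │ 5 │ 6 │ × │              ┃           
      ┃├───┼───┼───┼───┤              ┃           
━━━━━━━━┓1 │ 2 │ 3 │ - │              ┃           
        ┃──┼───┼───┼───┤              ┃           
────────┨0 │ . │ = │ + │              ┃           
 World!"┃━━━━━━━━━━━━━━━━━━━━━━━━━━━━━┛           
        ┃                                         
        ┃                                         
027 READ┃                                         
        ┃                                         
        ┃                                         
aged for┃                                         
        ┃                                         


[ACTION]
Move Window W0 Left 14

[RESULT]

 Status:     [Inactive     ▼]┃────────┨           
 Phone:      [              ]┃       0┃           
                             ┃        ┃           
                             ┃        ┃           
━━━━━━━━━━━━━━━━━━━━━━━━━━━━━┛        ┃           
      ┃│ 4 │ 5 │ 6 │ × │              ┃           
      ┃├───┼───┼───┼───┤              ┃           
      ┃│ 1 │ 2 │ 3 │ - │              ┃           
      ┃├───┼───┼───┼───┤              ┃           
      ┃│ 0 │ . │ = │ + │              ┃           
      ┗━━━━━━━━━━━━━━━━━━━━━━━━━━━━━━━┛           
                                                  
                                                  
                                                  
                                                  
                                                  
                                                  
                                                  


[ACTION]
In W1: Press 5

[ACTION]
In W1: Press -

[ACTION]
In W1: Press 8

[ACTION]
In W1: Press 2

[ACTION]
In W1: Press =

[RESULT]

 Status:     [Inactive     ▼]┃────────┨           
 Phone:      [              ]┃     -77┃           
                             ┃        ┃           
                             ┃        ┃           
━━━━━━━━━━━━━━━━━━━━━━━━━━━━━┛        ┃           
      ┃│ 4 │ 5 │ 6 │ × │              ┃           
      ┃├───┼───┼───┼───┤              ┃           
      ┃│ 1 │ 2 │ 3 │ - │              ┃           
      ┃├───┼───┼───┼───┤              ┃           
      ┃│ 0 │ . │ = │ + │              ┃           
      ┗━━━━━━━━━━━━━━━━━━━━━━━━━━━━━━━┛           
                                                  
                                                  
                                                  
                                                  
                                                  
                                                  
                                                  
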